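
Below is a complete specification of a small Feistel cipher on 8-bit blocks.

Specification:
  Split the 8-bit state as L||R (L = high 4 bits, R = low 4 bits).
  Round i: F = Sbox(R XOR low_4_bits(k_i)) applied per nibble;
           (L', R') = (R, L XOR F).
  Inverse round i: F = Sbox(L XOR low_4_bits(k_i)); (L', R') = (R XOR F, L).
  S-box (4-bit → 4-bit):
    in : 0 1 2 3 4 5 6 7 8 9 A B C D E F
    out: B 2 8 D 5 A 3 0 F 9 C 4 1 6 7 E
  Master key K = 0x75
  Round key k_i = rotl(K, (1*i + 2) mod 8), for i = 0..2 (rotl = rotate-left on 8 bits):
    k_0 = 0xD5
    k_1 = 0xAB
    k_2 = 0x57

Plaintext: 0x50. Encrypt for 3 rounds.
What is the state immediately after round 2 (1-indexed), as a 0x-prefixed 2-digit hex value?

s_0 = plaintext = 0x50
s_1 = Round(s_0, k_0) = 0x0F
s_2 = Round(s_1, k_1) = 0xF5
s_3 = Round(s_2, k_2) = 0x57

0xF5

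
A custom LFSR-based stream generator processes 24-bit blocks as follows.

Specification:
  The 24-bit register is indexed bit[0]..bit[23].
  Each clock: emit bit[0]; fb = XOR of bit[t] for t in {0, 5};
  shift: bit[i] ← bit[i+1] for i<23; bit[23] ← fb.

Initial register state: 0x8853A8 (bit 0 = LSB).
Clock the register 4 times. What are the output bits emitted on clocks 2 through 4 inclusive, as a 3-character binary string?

reg_0 = 0x8853A8
clock 1: out=0, reg = 0xC429D4
clock 2: out=0, reg = 0x6214EA
clock 3: out=0, reg = 0xB10A75
clock 4: out=1, reg = 0x58853A

001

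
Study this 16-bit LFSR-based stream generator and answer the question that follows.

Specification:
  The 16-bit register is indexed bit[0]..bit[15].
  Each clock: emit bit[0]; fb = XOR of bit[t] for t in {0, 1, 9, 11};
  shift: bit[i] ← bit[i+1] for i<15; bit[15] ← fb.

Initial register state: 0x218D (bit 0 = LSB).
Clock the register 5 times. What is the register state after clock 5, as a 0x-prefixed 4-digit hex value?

reg_0 = 0x218D
clock 1: out=1, reg = 0x90C6
clock 2: out=0, reg = 0xC863
clock 3: out=1, reg = 0xE431
clock 4: out=1, reg = 0xF218
clock 5: out=0, reg = 0xF90C

0xF90C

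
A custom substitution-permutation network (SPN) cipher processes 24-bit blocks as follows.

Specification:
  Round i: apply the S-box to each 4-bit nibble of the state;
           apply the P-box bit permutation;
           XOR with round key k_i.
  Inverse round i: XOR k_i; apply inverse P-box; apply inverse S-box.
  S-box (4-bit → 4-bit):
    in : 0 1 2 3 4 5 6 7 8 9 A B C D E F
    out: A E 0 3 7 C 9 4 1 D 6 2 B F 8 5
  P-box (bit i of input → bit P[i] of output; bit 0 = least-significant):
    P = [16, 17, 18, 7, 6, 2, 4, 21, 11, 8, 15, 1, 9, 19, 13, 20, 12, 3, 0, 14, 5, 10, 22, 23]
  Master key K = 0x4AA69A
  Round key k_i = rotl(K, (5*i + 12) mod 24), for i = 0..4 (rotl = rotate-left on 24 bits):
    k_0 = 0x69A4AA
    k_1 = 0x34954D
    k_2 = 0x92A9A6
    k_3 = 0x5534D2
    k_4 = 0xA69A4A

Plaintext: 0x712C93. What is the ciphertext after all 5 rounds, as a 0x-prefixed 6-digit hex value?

s_0 = plaintext = 0x712C93
s_1 = Round(s_0, k_0) = 0x0AEDF1
s_2 = Round(s_1, k_1) = 0xA21896
s_3 = Round(s_2, k_2) = 0xEB8576
s_4 = Round(s_3, k_3) = 0xD4B648
s_5 = Round(s_4, k_4) = 0x6F8635

0x6F8635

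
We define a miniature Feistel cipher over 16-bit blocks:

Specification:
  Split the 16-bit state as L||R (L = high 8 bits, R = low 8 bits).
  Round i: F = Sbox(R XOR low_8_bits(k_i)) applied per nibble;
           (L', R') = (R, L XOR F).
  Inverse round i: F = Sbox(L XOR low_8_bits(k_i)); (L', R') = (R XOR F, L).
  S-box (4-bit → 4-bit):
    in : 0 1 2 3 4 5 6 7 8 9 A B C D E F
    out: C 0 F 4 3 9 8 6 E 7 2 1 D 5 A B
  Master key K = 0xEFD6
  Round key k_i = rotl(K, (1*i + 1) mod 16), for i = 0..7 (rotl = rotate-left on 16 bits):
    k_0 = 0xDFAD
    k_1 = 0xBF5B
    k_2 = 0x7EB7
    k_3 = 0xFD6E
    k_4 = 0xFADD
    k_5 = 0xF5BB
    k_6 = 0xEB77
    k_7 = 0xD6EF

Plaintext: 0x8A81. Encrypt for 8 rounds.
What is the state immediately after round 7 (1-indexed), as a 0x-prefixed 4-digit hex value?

0xCAD8

s_0 = plaintext = 0x8A81
s_1 = Round(s_0, k_0) = 0x8177
s_2 = Round(s_1, k_1) = 0x777C
s_3 = Round(s_2, k_2) = 0x7CA6
s_4 = Round(s_3, k_3) = 0xA6A2
s_5 = Round(s_4, k_4) = 0xA2CD
s_6 = Round(s_5, k_5) = 0xCDCA
s_7 = Round(s_6, k_6) = 0xCAD8
s_8 = Round(s_7, k_7) = 0xD88C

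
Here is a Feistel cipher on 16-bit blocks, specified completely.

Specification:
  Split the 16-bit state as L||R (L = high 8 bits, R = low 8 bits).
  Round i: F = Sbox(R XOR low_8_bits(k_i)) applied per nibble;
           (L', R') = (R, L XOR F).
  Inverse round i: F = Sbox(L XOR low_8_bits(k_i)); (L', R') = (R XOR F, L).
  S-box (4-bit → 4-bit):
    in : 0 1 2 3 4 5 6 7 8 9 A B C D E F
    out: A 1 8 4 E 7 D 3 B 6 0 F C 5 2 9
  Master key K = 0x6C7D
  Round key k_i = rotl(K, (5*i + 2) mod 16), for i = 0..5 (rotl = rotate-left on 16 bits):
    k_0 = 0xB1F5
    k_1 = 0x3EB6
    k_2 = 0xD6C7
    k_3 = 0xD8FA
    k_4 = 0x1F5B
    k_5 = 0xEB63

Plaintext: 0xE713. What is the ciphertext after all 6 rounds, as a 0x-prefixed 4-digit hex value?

0x3E45

s_0 = plaintext = 0xE713
s_1 = Round(s_0, k_0) = 0x13CA
s_2 = Round(s_1, k_1) = 0xCA2F
s_3 = Round(s_2, k_2) = 0x2FE1
s_4 = Round(s_3, k_3) = 0xE130
s_5 = Round(s_4, k_4) = 0x303E
s_6 = Round(s_5, k_5) = 0x3E45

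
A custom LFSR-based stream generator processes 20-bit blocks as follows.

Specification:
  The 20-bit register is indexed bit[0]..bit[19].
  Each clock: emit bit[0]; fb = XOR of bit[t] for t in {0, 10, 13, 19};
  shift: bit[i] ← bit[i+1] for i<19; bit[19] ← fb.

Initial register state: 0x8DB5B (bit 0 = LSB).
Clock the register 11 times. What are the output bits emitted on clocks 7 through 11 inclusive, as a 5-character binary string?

10110

reg_0 = 0x8DB5B
clock 1: out=1, reg = 0x46DAD
clock 2: out=1, reg = 0xA36D6
clock 3: out=0, reg = 0xD1B6B
clock 4: out=1, reg = 0x68DB5
clock 5: out=1, reg = 0x346DA
clock 6: out=0, reg = 0x9A36D
clock 7: out=1, reg = 0xCD1B6
clock 8: out=0, reg = 0xE68DB
clock 9: out=1, reg = 0xF346D
clock 10: out=1, reg = 0x79A36
clock 11: out=0, reg = 0x3CD1B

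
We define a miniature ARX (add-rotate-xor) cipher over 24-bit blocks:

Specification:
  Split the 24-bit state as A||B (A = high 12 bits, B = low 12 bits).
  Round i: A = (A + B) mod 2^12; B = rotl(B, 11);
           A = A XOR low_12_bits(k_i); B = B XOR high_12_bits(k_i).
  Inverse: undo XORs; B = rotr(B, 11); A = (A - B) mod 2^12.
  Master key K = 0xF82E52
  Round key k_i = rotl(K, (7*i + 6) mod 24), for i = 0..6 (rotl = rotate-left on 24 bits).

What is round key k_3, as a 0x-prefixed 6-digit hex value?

K = 0xF82E52
k_0 = rotl(K, (7*0+6) mod 24) = rotl(K, 6) = 0x0B94BE
k_1 = rotl(K, (7*1+6) mod 24) = rotl(K, 13) = 0xCA5F05
k_2 = rotl(K, (7*2+6) mod 24) = rotl(K, 20) = 0x2F82E5
k_3 = rotl(K, (7*3+6) mod 24) = rotl(K, 3) = 0xC17297

0xC17297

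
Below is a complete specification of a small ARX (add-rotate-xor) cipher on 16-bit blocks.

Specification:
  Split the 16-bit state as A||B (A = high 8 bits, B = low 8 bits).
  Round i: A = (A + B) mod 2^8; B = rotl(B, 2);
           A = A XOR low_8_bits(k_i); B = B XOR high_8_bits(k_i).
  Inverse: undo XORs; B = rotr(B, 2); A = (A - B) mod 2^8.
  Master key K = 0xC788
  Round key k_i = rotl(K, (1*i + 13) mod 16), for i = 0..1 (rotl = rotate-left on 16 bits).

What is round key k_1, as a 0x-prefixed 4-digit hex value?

0x31E2

K = 0xC788
k_0 = rotl(K, (1*0+13) mod 16) = rotl(K, 13) = 0x18F1
k_1 = rotl(K, (1*1+13) mod 16) = rotl(K, 14) = 0x31E2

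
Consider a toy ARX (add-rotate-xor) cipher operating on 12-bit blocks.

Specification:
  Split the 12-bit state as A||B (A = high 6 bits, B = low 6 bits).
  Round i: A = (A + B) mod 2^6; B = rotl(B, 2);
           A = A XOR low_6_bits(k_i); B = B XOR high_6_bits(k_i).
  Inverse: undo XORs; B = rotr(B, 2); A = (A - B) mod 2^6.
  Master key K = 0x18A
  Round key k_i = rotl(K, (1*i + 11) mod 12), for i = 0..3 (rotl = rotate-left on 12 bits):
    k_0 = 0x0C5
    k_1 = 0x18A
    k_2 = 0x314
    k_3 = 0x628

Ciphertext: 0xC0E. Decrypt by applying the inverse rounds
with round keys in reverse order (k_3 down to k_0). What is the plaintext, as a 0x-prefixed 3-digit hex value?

0x101

s_0 = ciphertext = 0xC0E
s_1 = InvRound(s_0, k_3) = 0xCE5
s_2 = InvRound(s_1, k_2) = 0x35A
s_3 = InvRound(s_2, k_1) = 0x007
s_4 = InvRound(s_3, k_0) = 0x101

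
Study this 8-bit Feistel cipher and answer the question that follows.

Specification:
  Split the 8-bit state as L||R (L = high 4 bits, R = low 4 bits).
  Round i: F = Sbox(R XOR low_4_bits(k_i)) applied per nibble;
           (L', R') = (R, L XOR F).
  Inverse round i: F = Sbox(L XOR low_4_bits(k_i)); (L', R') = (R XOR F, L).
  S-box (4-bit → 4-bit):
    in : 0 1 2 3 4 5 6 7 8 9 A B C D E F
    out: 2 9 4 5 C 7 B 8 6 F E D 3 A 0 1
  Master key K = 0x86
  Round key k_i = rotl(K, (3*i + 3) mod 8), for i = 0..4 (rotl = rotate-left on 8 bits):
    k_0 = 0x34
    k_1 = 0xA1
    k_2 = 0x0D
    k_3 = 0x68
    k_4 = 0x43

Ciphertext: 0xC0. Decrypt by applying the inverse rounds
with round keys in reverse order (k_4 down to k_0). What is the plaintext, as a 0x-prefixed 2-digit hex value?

s_0 = ciphertext = 0xC0
s_1 = InvRound(s_0, k_4) = 0x1C
s_2 = InvRound(s_1, k_3) = 0x31
s_3 = InvRound(s_2, k_2) = 0x13
s_4 = InvRound(s_3, k_1) = 0x11
s_5 = InvRound(s_4, k_0) = 0x61

0x61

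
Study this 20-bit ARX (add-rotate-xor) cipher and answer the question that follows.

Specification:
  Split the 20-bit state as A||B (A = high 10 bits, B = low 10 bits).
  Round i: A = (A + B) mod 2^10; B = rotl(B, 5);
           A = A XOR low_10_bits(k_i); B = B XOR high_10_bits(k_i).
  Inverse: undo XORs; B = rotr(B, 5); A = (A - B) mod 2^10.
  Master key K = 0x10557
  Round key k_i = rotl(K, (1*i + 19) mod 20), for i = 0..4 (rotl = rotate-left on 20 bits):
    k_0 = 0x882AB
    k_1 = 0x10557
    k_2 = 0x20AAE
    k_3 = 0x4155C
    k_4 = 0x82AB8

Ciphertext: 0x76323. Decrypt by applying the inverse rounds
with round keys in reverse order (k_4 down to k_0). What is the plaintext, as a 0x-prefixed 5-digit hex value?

0x22438

s_0 = ciphertext = 0x76323
s_1 = InvRound(s_0, k_4) = 0x8DD29
s_2 = InvRound(s_1, k_3) = 0x7A981
s_3 = InvRound(s_2, k_2) = 0xB7068
s_4 = InvRound(s_3, k_1) = 0x9A921
s_5 = InvRound(s_4, k_0) = 0x22438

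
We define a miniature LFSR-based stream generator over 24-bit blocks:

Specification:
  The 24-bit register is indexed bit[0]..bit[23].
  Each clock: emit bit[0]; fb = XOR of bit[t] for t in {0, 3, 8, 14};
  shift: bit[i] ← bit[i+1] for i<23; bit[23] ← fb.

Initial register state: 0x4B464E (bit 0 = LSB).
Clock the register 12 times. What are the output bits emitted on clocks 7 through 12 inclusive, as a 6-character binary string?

100110

reg_0 = 0x4B464E
clock 1: out=0, reg = 0x25A327
clock 2: out=1, reg = 0x12D193
clock 3: out=1, reg = 0x8968C9
clock 4: out=1, reg = 0xC4B464
clock 5: out=0, reg = 0x625A32
clock 6: out=0, reg = 0xB12D19
clock 7: out=1, reg = 0xD8968C
clock 8: out=0, reg = 0xEC4B46
clock 9: out=0, reg = 0x7625A3
clock 10: out=1, reg = 0x3B12D1
clock 11: out=1, reg = 0x9D8968
clock 12: out=0, reg = 0x4EC4B4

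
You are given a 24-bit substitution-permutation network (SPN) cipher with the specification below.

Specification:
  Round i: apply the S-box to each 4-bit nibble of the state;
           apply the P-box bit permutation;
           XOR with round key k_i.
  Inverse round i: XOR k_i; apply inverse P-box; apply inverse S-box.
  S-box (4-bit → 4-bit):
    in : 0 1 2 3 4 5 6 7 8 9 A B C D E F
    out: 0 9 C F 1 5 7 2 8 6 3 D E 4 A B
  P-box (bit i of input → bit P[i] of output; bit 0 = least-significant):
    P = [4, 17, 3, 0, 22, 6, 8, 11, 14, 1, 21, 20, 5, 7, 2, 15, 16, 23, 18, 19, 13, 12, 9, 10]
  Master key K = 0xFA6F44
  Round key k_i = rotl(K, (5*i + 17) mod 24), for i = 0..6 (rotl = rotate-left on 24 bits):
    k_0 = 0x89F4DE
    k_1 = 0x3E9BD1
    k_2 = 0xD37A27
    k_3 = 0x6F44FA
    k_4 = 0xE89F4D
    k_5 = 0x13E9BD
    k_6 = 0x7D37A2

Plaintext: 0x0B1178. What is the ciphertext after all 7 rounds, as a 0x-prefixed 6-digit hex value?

0xAB2BE7

s_0 = plaintext = 0x0B1178
s_1 = Round(s_0, k_0) = 0x9434BF
s_2 = Round(s_1, k_1) = 0x7D4064
s_3 = Round(s_2, k_2) = 0x976B57
s_4 = Round(s_3, k_3) = 0x9D175E
s_5 = Round(s_4, k_4) = 0xAE0C6E
s_6 = Round(s_5, k_5) = 0xE9D8FE
s_7 = Round(s_6, k_6) = 0xAB2BE7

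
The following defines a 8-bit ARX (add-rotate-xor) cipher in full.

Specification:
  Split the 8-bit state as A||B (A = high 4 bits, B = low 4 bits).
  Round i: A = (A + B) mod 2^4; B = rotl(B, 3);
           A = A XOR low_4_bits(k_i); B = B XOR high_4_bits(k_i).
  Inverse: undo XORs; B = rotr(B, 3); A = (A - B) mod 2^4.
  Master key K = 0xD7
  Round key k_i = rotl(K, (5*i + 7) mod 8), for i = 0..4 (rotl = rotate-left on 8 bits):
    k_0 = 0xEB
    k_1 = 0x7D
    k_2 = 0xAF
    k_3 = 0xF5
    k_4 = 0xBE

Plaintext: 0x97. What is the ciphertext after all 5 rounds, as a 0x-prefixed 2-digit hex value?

0x75

s_0 = plaintext = 0x97
s_1 = Round(s_0, k_0) = 0xB5
s_2 = Round(s_1, k_1) = 0xDD
s_3 = Round(s_2, k_2) = 0x54
s_4 = Round(s_3, k_3) = 0xCD
s_5 = Round(s_4, k_4) = 0x75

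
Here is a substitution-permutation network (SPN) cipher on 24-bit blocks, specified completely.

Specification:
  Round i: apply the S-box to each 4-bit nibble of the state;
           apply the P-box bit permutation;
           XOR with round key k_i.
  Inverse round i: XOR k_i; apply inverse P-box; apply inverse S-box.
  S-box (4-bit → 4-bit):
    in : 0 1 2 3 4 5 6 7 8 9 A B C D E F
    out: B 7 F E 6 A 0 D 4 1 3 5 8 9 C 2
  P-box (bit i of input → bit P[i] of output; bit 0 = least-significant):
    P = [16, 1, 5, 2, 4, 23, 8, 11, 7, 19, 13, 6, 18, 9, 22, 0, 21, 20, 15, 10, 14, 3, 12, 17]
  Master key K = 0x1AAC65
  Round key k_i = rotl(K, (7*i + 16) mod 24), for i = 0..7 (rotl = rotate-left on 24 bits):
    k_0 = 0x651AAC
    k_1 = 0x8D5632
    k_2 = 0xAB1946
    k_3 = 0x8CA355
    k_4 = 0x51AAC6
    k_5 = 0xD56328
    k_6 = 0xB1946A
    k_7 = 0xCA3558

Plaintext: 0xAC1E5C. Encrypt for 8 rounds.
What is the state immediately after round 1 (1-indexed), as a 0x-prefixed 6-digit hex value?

0xA174E0

s_0 = plaintext = 0xAC1E5C
s_1 = Round(s_0, k_0) = 0xA174E0
s_2 = Round(s_1, k_1) = 0xF0BF3D
s_3 = Round(s_2, k_2) = 0x56144A
s_4 = Round(s_3, k_3) = 0x43805F
s_5 = Round(s_4, k_4) = 0x89360C
s_6 = Round(s_5, k_5) = 0x35793D
s_7 = Round(s_6, k_6) = 0x6689E7
s_8 = Round(s_7, k_7) = 0x8B3CFC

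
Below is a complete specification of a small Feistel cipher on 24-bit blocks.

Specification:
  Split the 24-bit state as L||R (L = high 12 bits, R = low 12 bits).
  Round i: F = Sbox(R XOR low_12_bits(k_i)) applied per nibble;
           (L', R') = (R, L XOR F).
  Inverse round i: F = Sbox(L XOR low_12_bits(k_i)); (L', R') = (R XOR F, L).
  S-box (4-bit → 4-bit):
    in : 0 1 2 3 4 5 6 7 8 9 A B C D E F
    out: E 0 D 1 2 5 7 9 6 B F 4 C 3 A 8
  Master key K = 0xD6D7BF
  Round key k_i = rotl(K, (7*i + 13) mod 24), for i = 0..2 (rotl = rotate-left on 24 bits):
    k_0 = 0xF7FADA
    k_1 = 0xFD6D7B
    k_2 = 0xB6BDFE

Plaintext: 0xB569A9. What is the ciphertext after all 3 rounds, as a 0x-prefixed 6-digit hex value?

0x0E59C3

s_0 = plaintext = 0xB569A9
s_1 = Round(s_0, k_0) = 0x9A9AC7
s_2 = Round(s_1, k_1) = 0xAC70E5
s_3 = Round(s_2, k_2) = 0x0E59C3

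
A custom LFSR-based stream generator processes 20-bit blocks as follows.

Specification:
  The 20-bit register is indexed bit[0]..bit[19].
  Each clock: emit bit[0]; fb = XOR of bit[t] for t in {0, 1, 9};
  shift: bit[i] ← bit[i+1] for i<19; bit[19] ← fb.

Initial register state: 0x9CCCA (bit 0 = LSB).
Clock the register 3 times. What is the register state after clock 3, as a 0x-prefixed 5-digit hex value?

0x33999

reg_0 = 0x9CCCA
clock 1: out=0, reg = 0xCE665
clock 2: out=1, reg = 0x67332
clock 3: out=0, reg = 0x33999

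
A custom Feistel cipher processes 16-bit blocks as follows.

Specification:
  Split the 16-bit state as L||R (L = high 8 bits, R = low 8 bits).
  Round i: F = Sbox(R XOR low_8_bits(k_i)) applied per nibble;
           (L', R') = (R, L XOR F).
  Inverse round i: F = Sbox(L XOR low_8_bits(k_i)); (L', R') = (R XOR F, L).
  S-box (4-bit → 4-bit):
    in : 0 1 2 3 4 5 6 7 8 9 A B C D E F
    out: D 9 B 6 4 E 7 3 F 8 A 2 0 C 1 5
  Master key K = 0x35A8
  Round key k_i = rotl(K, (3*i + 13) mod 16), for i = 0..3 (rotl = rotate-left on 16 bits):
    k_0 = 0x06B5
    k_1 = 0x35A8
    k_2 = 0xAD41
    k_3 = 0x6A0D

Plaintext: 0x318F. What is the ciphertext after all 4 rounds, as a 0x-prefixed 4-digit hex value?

s_0 = plaintext = 0x318F
s_1 = Round(s_0, k_0) = 0x8F5B
s_2 = Round(s_1, k_1) = 0x5BD9
s_3 = Round(s_2, k_2) = 0xD9D4
s_4 = Round(s_3, k_3) = 0xD411

0xD411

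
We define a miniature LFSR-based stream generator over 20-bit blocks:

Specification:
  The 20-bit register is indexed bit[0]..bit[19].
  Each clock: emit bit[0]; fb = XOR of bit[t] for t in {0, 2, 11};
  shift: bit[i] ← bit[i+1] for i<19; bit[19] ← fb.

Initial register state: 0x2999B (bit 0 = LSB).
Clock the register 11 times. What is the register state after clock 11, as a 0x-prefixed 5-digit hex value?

reg_0 = 0x2999B
clock 1: out=1, reg = 0x14CCD
clock 2: out=1, reg = 0x8A666
clock 3: out=0, reg = 0xC5333
clock 4: out=1, reg = 0xE2999
clock 5: out=1, reg = 0x714CC
clock 6: out=0, reg = 0xB8A66
clock 7: out=0, reg = 0x5C533
clock 8: out=1, reg = 0xAE299
clock 9: out=1, reg = 0xD714C
clock 10: out=0, reg = 0xEB8A6
clock 11: out=0, reg = 0x75C53

0x75C53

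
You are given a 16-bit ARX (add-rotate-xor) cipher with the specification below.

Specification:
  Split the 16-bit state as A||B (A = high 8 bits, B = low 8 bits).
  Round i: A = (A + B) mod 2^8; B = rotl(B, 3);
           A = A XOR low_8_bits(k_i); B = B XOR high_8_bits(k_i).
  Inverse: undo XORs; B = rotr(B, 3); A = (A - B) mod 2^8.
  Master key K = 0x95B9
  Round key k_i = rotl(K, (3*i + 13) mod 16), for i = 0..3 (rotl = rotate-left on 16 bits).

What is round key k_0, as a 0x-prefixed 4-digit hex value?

0x32B7

K = 0x95B9
k_0 = rotl(K, (3*0+13) mod 16) = rotl(K, 13) = 0x32B7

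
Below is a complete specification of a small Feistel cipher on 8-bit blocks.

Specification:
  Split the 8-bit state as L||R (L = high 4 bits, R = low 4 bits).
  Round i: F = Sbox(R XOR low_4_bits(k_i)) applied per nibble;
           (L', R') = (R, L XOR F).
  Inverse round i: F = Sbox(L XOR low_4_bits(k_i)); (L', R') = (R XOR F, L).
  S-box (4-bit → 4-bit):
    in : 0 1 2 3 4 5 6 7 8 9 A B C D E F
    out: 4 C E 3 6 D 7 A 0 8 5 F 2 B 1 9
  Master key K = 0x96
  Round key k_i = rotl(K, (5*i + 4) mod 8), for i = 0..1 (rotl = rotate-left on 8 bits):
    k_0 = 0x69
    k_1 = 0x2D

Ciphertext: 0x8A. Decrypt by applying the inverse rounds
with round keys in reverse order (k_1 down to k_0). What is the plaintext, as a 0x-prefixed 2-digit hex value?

s_0 = ciphertext = 0x8A
s_1 = InvRound(s_0, k_1) = 0x78
s_2 = InvRound(s_1, k_0) = 0x97

0x97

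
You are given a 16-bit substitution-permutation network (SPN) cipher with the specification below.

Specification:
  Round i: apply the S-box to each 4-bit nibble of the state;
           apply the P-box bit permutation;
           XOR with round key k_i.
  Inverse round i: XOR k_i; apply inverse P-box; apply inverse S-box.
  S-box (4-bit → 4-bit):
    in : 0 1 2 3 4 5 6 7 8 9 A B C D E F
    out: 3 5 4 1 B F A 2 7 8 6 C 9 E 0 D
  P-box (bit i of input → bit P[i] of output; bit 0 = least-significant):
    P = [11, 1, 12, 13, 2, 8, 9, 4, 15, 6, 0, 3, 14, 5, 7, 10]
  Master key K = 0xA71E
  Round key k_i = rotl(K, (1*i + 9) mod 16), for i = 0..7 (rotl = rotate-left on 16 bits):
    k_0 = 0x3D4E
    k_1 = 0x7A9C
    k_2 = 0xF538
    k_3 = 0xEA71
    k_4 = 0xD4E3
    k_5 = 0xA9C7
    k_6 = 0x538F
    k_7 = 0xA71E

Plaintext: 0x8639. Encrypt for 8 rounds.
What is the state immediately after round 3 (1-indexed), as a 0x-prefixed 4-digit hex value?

s_0 = plaintext = 0x8639
s_1 = Round(s_0, k_0) = 0x5DA2
s_2 = Round(s_1, k_1) = 0x2D75
s_3 = Round(s_2, k_2) = 0xCCF3
s_4 = Round(s_3, k_3) = 0x246D
s_5 = Round(s_4, k_4) = 0x6539
s_6 = Round(s_5, k_5) = 0x0DAA
s_7 = Round(s_6, k_6) = 0x00E4
s_8 = Round(s_7, k_7) = 0x4F7C

0xCCF3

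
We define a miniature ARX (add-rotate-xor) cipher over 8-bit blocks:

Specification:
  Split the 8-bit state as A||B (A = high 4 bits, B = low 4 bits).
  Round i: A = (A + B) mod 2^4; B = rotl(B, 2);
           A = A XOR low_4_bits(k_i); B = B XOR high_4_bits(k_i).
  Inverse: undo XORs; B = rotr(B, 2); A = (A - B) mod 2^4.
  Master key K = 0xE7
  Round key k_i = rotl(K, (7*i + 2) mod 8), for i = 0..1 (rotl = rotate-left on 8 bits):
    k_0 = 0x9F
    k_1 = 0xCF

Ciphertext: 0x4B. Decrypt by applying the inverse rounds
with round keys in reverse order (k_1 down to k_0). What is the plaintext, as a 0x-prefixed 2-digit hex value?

0x01

s_0 = ciphertext = 0x4B
s_1 = InvRound(s_0, k_1) = 0xED
s_2 = InvRound(s_1, k_0) = 0x01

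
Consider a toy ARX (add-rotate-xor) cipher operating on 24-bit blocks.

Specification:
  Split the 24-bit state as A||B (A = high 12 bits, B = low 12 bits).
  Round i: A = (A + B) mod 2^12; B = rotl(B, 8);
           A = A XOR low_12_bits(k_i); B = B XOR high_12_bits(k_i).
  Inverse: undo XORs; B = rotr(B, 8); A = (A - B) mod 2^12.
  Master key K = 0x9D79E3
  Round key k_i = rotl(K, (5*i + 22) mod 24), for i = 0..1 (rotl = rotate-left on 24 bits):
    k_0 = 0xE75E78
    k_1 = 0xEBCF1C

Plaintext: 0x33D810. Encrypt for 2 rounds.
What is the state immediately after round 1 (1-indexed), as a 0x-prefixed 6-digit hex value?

s_0 = plaintext = 0x33D810
s_1 = Round(s_0, k_0) = 0x535EF4
s_2 = Round(s_1, k_1) = 0xB35A53

0x535EF4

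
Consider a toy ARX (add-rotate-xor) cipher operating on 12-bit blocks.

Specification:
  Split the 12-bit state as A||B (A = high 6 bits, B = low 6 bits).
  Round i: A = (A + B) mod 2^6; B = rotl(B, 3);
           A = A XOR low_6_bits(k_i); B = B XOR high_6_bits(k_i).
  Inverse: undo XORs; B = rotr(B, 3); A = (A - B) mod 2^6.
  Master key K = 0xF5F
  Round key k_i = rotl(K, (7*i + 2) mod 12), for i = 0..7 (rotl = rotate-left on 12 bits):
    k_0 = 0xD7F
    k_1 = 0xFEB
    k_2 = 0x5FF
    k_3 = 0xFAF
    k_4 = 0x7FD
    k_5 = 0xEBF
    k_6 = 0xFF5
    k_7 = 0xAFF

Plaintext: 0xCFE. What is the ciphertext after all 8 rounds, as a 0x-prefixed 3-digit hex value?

0x07E

s_0 = plaintext = 0xCFE
s_1 = Round(s_0, k_0) = 0x382
s_2 = Round(s_1, k_1) = 0xEEF
s_3 = Round(s_2, k_2) = 0x56A
s_4 = Round(s_3, k_3) = 0x42B
s_5 = Round(s_4, k_4) = 0x182
s_6 = Round(s_5, k_5) = 0xDEA
s_7 = Round(s_6, k_6) = 0x52A
s_8 = Round(s_7, k_7) = 0x07E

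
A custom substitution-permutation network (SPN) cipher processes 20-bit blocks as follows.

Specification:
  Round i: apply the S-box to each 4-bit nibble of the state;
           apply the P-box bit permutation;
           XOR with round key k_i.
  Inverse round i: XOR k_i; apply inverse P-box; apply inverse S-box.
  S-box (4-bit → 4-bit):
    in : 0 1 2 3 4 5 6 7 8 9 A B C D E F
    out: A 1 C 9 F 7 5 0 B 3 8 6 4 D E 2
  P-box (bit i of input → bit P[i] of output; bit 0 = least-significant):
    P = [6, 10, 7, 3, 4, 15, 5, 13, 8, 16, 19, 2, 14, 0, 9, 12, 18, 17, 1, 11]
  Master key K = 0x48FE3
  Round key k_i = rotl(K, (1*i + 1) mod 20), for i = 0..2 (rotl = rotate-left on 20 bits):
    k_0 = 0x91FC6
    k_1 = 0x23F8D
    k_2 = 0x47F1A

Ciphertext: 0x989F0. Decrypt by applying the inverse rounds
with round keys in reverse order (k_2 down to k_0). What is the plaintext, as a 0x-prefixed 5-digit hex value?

s_0 = ciphertext = 0x989F0
s_1 = InvRound(s_0, k_2) = 0x6DBE4
s_2 = InvRound(s_1, k_1) = 0x197E8
s_3 = InvRound(s_2, k_0) = 0x272BA

0x272BA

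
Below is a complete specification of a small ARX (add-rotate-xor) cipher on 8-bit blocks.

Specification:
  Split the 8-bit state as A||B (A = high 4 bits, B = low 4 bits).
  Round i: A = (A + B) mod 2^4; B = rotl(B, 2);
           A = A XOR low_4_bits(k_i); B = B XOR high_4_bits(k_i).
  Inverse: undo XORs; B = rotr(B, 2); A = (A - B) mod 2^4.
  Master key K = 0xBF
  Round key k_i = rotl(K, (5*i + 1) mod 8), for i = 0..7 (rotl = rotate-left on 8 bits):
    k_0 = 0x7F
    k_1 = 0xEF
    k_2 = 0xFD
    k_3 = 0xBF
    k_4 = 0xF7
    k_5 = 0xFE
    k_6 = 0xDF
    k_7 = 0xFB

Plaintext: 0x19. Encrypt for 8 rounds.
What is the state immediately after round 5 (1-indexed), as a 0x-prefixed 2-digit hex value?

0xD4

s_0 = plaintext = 0x19
s_1 = Round(s_0, k_0) = 0x51
s_2 = Round(s_1, k_1) = 0x9A
s_3 = Round(s_2, k_2) = 0xE5
s_4 = Round(s_3, k_3) = 0xCE
s_5 = Round(s_4, k_4) = 0xD4
s_6 = Round(s_5, k_5) = 0xFE
s_7 = Round(s_6, k_6) = 0x26
s_8 = Round(s_7, k_7) = 0x36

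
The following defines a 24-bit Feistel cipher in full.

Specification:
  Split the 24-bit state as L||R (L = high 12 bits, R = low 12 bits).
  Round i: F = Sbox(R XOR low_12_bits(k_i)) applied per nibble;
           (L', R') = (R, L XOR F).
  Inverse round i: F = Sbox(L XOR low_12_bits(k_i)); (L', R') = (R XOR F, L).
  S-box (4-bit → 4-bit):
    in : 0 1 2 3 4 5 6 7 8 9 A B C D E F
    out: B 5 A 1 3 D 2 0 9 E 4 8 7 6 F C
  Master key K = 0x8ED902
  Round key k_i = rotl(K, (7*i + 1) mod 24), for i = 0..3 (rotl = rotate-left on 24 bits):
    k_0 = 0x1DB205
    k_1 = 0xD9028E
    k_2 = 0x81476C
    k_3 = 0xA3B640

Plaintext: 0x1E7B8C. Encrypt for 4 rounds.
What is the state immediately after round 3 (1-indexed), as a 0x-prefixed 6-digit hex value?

0xD4CBD2

s_0 = plaintext = 0x1E7B8C
s_1 = Round(s_0, k_0) = 0xB8CF79
s_2 = Round(s_1, k_1) = 0xF79D4C
s_3 = Round(s_2, k_2) = 0xD4CBD2
s_4 = Round(s_3, k_3) = 0xBD2BA6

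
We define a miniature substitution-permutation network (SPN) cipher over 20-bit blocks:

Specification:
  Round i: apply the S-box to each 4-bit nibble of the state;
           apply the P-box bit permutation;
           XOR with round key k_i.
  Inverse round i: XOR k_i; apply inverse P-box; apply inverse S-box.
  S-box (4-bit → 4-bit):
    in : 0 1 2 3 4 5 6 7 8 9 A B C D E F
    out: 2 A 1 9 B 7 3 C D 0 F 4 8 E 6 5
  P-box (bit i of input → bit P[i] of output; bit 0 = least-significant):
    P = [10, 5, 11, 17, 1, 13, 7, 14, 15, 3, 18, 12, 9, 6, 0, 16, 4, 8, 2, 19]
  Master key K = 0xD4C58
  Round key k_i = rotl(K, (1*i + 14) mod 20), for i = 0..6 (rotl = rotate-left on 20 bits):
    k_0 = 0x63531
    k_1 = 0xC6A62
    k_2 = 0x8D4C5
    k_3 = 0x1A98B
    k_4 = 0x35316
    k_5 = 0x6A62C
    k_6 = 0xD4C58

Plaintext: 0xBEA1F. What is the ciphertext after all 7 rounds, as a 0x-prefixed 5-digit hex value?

0x5B617

s_0 = plaintext = 0xBEA1F
s_1 = Round(s_0, k_0) = 0x2C97C
s_2 = Round(s_1, k_1) = 0xF2AF2
s_3 = Round(s_2, k_2) = 0xC425B
s_4 = Round(s_3, k_3) = 0x80349
s_5 = Round(s_4, k_4) = 0xBA340
s_6 = Round(s_5, k_5) = 0x7544B
s_7 = Round(s_6, k_6) = 0x5B617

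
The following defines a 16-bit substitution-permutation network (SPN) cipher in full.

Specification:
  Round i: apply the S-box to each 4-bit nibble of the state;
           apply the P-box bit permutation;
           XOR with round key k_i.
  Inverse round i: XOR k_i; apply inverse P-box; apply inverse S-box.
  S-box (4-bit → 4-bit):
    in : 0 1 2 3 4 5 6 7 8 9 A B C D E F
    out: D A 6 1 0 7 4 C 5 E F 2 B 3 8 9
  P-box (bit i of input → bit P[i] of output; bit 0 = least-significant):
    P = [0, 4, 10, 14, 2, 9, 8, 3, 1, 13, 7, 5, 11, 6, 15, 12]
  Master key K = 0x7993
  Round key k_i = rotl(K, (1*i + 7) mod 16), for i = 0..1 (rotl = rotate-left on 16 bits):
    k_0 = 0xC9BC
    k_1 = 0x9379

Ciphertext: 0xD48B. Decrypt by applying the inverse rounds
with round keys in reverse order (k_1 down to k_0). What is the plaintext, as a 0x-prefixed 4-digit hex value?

0xF28C

s_0 = ciphertext = 0xD48B
s_1 = InvRound(s_0, k_1) = 0xB029
s_2 = InvRound(s_1, k_0) = 0xF28C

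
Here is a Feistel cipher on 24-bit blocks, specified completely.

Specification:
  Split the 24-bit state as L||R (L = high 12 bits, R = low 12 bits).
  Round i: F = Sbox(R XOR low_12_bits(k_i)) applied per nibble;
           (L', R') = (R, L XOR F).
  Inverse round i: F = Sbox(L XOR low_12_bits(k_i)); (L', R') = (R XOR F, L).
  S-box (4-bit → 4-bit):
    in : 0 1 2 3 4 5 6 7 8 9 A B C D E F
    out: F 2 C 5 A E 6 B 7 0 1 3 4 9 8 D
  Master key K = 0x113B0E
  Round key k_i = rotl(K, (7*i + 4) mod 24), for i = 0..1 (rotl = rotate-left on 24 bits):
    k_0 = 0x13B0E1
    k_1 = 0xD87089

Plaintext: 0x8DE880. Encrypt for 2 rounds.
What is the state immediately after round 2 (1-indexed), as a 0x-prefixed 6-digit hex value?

s_0 = plaintext = 0x8DE880
s_1 = Round(s_0, k_0) = 0x880FBC
s_2 = Round(s_1, k_1) = 0xFBC5DE

0xFBC5DE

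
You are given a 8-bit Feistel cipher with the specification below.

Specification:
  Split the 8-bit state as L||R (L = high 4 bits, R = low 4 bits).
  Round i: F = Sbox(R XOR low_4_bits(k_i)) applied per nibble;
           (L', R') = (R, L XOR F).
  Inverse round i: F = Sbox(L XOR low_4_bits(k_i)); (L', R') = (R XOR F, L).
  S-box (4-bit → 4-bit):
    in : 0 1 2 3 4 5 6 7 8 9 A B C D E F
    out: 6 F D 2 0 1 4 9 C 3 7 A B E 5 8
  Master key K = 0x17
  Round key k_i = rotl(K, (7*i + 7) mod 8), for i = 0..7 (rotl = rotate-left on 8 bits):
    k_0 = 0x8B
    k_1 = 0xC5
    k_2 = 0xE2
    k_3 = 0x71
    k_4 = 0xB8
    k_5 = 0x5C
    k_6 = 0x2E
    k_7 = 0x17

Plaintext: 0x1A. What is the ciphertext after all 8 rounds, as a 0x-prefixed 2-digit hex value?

s_0 = plaintext = 0x1A
s_1 = Round(s_0, k_0) = 0xAE
s_2 = Round(s_1, k_1) = 0xE0
s_3 = Round(s_2, k_2) = 0x03
s_4 = Round(s_3, k_3) = 0x3D
s_5 = Round(s_4, k_4) = 0xD2
s_6 = Round(s_5, k_5) = 0x28
s_7 = Round(s_6, k_6) = 0x86
s_8 = Round(s_7, k_7) = 0x67

0x67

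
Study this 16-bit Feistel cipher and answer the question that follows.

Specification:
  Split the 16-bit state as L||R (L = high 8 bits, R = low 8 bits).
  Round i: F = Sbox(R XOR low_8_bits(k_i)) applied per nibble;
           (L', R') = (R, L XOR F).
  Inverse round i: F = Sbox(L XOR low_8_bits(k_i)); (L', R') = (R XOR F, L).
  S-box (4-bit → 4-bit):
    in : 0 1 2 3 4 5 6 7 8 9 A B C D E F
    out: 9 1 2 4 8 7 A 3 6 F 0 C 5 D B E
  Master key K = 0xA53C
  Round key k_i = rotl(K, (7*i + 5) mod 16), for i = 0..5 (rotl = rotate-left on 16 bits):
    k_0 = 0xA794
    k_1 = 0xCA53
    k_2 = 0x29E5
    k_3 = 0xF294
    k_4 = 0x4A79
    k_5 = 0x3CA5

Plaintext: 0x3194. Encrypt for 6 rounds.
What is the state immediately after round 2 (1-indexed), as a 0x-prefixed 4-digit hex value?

s_0 = plaintext = 0x3194
s_1 = Round(s_0, k_0) = 0x94A8
s_2 = Round(s_1, k_1) = 0xA878
s_3 = Round(s_2, k_2) = 0x7855
s_4 = Round(s_3, k_3) = 0x5529
s_5 = Round(s_4, k_4) = 0x292C
s_6 = Round(s_5, k_5) = 0x2C46

0xA878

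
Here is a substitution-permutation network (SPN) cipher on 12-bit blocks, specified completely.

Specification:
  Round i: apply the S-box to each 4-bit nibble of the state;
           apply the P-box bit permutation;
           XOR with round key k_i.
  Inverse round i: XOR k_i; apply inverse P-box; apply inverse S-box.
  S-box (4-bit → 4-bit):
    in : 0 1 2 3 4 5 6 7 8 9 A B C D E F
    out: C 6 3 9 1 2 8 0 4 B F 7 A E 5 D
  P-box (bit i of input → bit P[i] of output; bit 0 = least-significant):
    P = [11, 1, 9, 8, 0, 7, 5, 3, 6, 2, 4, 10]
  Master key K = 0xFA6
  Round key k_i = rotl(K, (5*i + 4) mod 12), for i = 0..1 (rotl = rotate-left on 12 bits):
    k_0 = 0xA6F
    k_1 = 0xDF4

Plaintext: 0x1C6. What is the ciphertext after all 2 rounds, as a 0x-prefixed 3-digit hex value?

s_0 = plaintext = 0x1C6
s_1 = Round(s_0, k_0) = 0xBF3
s_2 = Round(s_1, k_1) = 0x489

0x489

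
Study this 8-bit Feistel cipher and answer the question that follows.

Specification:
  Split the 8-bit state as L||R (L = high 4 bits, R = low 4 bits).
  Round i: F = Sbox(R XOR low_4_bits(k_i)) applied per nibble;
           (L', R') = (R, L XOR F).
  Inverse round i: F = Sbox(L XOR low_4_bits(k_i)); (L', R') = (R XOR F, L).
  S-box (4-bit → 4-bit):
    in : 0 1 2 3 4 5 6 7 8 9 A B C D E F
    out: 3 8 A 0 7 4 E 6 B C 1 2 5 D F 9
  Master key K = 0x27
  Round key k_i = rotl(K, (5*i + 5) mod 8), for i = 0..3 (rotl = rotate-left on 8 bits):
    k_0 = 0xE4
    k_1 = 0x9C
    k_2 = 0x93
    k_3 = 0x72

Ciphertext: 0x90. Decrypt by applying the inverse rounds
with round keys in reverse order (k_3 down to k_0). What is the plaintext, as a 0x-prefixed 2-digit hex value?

s_0 = ciphertext = 0x90
s_1 = InvRound(s_0, k_3) = 0x29
s_2 = InvRound(s_1, k_2) = 0x12
s_3 = InvRound(s_2, k_1) = 0xF1
s_4 = InvRound(s_3, k_0) = 0x3F

0x3F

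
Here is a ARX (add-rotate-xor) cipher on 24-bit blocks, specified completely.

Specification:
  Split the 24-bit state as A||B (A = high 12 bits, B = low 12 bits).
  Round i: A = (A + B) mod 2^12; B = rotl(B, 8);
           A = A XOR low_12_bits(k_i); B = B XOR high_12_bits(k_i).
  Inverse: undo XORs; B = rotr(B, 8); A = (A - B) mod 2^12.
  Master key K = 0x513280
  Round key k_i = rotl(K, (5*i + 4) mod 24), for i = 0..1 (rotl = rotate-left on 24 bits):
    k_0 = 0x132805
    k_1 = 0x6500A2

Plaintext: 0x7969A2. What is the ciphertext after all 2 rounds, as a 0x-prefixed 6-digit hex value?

s_0 = plaintext = 0x7969A2
s_1 = Round(s_0, k_0) = 0x93D3A8
s_2 = Round(s_1, k_1) = 0xC47E6A

0xC47E6A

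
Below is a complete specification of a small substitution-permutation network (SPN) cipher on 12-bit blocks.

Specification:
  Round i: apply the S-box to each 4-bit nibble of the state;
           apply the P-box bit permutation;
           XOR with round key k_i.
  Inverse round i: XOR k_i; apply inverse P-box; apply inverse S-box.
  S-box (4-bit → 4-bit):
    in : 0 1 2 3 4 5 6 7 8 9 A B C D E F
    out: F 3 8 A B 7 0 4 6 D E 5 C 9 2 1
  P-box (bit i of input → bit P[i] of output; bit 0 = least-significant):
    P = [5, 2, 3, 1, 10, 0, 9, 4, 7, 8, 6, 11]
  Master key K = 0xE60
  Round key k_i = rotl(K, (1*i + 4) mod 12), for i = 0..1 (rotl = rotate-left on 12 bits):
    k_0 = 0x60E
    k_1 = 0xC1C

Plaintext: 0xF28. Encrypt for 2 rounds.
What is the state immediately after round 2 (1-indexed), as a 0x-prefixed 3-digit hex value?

0xA0E

s_0 = plaintext = 0xF28
s_1 = Round(s_0, k_0) = 0x692
s_2 = Round(s_1, k_1) = 0xA0E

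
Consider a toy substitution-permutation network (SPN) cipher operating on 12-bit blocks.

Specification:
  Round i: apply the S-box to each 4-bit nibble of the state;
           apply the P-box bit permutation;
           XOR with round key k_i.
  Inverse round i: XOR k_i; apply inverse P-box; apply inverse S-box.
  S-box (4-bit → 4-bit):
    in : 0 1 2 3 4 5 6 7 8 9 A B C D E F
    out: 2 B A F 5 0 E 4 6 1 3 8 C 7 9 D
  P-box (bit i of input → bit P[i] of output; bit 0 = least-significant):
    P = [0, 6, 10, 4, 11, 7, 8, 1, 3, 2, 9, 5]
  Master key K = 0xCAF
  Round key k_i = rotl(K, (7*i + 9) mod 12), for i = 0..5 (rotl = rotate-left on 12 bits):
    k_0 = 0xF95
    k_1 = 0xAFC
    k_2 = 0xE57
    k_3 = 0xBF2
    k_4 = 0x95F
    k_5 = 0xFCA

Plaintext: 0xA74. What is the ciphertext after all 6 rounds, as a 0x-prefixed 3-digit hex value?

s_0 = plaintext = 0xA74
s_1 = Round(s_0, k_0) = 0xA98
s_2 = Round(s_1, k_1) = 0x6B0
s_3 = Round(s_2, k_2) = 0xC31
s_4 = Round(s_3, k_3) = 0x001
s_5 = Round(s_4, k_4) = 0x98A
s_6 = Round(s_5, k_5) = 0xE03

0xE03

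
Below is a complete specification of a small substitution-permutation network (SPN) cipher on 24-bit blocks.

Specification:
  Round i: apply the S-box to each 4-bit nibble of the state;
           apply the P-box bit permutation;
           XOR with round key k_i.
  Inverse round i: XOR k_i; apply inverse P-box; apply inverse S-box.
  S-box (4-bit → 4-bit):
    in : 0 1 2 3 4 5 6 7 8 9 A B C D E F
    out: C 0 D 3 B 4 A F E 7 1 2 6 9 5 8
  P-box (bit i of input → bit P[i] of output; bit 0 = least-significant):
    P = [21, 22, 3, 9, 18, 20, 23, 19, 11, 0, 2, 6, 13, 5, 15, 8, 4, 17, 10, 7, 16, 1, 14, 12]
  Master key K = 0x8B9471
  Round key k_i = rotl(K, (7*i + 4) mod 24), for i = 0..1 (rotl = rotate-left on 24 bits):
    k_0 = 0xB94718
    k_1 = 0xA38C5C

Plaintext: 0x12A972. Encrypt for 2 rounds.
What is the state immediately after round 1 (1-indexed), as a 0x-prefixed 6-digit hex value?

s_0 = plaintext = 0x12A972
s_1 = Round(s_0, k_0) = 0x056985
s_2 = Round(s_1, k_1) = 0x3BD171

0x056985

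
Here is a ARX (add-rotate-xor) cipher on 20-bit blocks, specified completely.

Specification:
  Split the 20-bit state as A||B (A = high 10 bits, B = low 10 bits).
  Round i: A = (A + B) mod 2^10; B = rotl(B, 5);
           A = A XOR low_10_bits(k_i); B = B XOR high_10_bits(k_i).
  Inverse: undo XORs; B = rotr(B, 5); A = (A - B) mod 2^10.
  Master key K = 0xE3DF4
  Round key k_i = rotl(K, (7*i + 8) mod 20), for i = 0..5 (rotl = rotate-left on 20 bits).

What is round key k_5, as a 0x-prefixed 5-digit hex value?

K = 0xE3DF4
k_0 = rotl(K, (7*0+8) mod 20) = rotl(K, 8) = 0xDF4E3
k_1 = rotl(K, (7*1+8) mod 20) = rotl(K, 15) = 0xA71EF
k_2 = rotl(K, (7*2+8) mod 20) = rotl(K, 2) = 0x8F7D3
k_3 = rotl(K, (7*3+8) mod 20) = rotl(K, 9) = 0xBE9C7
k_4 = rotl(K, (7*4+8) mod 20) = rotl(K, 16) = 0x4E3DF
k_5 = rotl(K, (7*5+8) mod 20) = rotl(K, 3) = 0x1EFA7

0x1EFA7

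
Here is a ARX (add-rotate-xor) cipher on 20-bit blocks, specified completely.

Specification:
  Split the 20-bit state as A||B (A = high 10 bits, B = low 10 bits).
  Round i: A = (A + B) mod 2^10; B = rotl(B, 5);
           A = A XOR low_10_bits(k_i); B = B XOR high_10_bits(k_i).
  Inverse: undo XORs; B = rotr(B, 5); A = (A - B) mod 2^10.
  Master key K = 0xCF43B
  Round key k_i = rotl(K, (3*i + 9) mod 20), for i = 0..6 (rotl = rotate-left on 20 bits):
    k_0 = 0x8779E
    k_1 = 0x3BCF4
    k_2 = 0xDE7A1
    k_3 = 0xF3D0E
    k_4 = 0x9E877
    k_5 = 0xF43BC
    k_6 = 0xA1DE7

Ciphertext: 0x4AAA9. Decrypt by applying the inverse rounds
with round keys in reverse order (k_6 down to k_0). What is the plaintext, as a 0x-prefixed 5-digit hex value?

s_0 = ciphertext = 0x4AAA9
s_1 = InvRound(s_0, k_6) = 0xC31C1
s_2 = InvRound(s_1, k_5) = 0xA0230
s_3 = InvRound(s_2, k_4) = 0x6D542
s_4 = InvRound(s_3, k_3) = 0xC1DB4
s_5 = InvRound(s_4, k_2) = 0xBC1B6
s_6 = InvRound(s_5, k_1) = 0xB6B2A
s_7 = InvRound(s_6, k_0) = 0x96EE9

0x96EE9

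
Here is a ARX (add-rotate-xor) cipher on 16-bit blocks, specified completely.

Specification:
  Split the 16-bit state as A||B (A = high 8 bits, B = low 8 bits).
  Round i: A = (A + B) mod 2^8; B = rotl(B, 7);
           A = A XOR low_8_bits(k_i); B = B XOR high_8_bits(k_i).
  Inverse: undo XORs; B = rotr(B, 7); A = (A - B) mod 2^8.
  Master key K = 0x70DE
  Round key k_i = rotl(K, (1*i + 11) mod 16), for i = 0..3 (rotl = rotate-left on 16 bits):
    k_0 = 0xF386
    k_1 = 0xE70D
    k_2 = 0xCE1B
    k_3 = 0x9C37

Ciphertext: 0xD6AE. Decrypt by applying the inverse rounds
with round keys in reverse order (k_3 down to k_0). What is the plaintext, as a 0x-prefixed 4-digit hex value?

s_0 = ciphertext = 0xD6AE
s_1 = InvRound(s_0, k_3) = 0x7D64
s_2 = InvRound(s_1, k_2) = 0x1155
s_3 = InvRound(s_2, k_1) = 0xB765
s_4 = InvRound(s_3, k_0) = 0x042D

0x042D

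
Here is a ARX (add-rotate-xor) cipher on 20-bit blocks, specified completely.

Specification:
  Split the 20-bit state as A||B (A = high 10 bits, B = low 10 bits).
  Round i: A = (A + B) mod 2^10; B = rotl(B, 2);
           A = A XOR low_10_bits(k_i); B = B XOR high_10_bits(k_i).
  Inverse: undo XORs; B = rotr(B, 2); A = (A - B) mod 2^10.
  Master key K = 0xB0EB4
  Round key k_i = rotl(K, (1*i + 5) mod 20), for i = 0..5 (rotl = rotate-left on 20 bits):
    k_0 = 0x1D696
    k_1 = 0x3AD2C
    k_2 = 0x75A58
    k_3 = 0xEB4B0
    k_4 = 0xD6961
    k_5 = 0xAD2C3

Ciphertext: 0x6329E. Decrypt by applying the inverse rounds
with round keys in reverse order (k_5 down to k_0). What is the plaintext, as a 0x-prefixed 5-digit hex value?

s_0 = ciphertext = 0x6329E
s_1 = InvRound(s_0, k_5) = 0x5160A
s_2 = InvRound(s_1, k_4) = 0xF4054
s_3 = InvRound(s_2, k_3) = 0x589FE
s_4 = InvRound(s_3, k_2) = 0xCC00A
s_5 = InvRound(s_4, k_1) = 0x39138
s_6 = InvRound(s_5, k_0) = 0x47D53

0x47D53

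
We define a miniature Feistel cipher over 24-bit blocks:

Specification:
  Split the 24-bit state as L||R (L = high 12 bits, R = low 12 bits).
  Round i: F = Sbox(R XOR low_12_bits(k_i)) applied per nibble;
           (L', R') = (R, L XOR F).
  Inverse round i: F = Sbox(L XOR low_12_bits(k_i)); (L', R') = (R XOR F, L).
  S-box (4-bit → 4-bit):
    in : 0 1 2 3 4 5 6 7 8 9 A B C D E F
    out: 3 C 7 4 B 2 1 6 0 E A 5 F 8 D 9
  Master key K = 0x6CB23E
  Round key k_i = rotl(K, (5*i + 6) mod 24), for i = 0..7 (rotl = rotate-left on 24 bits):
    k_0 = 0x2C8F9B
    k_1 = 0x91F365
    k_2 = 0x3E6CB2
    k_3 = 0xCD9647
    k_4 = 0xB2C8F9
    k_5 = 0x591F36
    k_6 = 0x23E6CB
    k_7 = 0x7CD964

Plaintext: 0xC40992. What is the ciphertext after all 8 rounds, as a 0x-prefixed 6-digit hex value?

0x34A466

s_0 = plaintext = 0xC40992
s_1 = Round(s_0, k_0) = 0x992D7E
s_2 = Round(s_1, k_1) = 0xD7E457
s_3 = Round(s_2, k_2) = 0x457DAC
s_4 = Round(s_3, k_3) = 0xDAC182
s_5 = Round(s_4, k_4) = 0x1823C9
s_6 = Round(s_5, k_5) = 0x3C9E1B
s_7 = Round(s_6, k_6) = 0xE1B34A
s_8 = Round(s_7, k_7) = 0x34A466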